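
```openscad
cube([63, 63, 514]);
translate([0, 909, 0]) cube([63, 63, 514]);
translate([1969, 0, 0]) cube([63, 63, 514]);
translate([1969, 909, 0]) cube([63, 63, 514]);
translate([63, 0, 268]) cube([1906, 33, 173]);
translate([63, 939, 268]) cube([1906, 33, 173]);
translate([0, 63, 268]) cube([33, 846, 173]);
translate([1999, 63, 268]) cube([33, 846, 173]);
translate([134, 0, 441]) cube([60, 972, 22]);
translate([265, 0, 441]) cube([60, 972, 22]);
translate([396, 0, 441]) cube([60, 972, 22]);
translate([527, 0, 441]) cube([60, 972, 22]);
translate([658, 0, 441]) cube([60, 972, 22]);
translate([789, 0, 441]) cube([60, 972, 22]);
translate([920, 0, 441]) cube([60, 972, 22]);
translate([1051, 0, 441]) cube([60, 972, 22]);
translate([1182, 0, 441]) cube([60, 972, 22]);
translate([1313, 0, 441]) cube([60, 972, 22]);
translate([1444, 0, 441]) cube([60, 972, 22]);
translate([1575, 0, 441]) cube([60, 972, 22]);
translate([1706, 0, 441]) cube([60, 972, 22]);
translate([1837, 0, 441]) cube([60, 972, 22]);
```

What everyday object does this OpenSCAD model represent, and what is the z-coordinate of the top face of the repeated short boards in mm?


A bed frame. The slat-top height is 463 mm.

Four posts, four rails, and a row of slats — a bed frame. Slats sit on the rails at z = 268 + 173 = 441; with slat thickness 22, the top is 463 mm.


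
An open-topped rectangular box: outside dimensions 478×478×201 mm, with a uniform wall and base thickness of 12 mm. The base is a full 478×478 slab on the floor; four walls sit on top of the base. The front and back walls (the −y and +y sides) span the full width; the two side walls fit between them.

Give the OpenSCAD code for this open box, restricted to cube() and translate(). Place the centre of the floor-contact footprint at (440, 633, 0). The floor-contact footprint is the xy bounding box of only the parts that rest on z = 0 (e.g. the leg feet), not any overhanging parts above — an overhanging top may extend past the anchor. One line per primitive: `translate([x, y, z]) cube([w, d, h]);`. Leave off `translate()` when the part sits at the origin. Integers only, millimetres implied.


translate([201, 394, 0]) cube([478, 478, 12]);
translate([201, 394, 12]) cube([478, 12, 189]);
translate([201, 860, 12]) cube([478, 12, 189]);
translate([201, 406, 12]) cube([12, 454, 189]);
translate([667, 406, 12]) cube([12, 454, 189]);


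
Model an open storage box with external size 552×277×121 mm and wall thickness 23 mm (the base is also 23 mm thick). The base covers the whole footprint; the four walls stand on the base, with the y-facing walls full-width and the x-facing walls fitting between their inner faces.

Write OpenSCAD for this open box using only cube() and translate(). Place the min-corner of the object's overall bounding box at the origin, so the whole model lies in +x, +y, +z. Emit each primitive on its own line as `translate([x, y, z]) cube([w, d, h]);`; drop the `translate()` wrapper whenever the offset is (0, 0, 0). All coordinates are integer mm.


cube([552, 277, 23]);
translate([0, 0, 23]) cube([552, 23, 98]);
translate([0, 254, 23]) cube([552, 23, 98]);
translate([0, 23, 23]) cube([23, 231, 98]);
translate([529, 23, 23]) cube([23, 231, 98]);


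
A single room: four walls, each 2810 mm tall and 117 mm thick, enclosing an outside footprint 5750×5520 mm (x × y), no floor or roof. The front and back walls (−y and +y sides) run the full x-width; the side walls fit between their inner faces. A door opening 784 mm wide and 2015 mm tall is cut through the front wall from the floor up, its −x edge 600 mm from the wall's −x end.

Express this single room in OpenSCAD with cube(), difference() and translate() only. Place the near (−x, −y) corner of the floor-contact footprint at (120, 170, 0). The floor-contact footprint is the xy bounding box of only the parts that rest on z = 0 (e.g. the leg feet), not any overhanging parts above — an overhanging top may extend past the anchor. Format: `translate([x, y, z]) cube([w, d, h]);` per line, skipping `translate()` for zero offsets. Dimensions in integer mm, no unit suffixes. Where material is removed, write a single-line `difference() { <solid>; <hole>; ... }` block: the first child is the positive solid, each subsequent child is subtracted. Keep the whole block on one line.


difference() { translate([120, 170, 0]) cube([5750, 117, 2810]); translate([720, 170, 0]) cube([784, 117, 2015]); }
translate([120, 5573, 0]) cube([5750, 117, 2810]);
translate([120, 287, 0]) cube([117, 5286, 2810]);
translate([5753, 287, 0]) cube([117, 5286, 2810]);


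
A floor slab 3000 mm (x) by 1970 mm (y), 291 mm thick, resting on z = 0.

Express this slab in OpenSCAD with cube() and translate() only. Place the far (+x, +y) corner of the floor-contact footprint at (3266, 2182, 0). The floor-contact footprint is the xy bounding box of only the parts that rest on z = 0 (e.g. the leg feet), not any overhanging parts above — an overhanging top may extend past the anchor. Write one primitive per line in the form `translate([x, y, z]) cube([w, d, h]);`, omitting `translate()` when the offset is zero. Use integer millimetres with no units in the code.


translate([266, 212, 0]) cube([3000, 1970, 291]);


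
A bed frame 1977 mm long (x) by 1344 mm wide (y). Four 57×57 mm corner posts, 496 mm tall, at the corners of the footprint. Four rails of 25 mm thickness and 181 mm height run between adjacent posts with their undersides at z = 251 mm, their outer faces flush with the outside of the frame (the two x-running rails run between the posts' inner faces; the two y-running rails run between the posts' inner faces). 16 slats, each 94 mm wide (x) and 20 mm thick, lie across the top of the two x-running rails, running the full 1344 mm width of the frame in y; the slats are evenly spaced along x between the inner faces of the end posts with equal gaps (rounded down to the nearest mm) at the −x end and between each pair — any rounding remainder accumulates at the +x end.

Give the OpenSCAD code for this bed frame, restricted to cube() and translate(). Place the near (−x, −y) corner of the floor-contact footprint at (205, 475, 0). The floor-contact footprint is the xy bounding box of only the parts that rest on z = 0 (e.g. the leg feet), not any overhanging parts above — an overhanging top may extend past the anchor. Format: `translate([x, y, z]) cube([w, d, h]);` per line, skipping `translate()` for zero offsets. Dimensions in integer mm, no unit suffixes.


translate([205, 475, 0]) cube([57, 57, 496]);
translate([205, 1762, 0]) cube([57, 57, 496]);
translate([2125, 475, 0]) cube([57, 57, 496]);
translate([2125, 1762, 0]) cube([57, 57, 496]);
translate([262, 475, 251]) cube([1863, 25, 181]);
translate([262, 1794, 251]) cube([1863, 25, 181]);
translate([205, 532, 251]) cube([25, 1230, 181]);
translate([2157, 532, 251]) cube([25, 1230, 181]);
translate([283, 475, 432]) cube([94, 1344, 20]);
translate([398, 475, 432]) cube([94, 1344, 20]);
translate([513, 475, 432]) cube([94, 1344, 20]);
translate([628, 475, 432]) cube([94, 1344, 20]);
translate([743, 475, 432]) cube([94, 1344, 20]);
translate([858, 475, 432]) cube([94, 1344, 20]);
translate([973, 475, 432]) cube([94, 1344, 20]);
translate([1088, 475, 432]) cube([94, 1344, 20]);
translate([1203, 475, 432]) cube([94, 1344, 20]);
translate([1318, 475, 432]) cube([94, 1344, 20]);
translate([1433, 475, 432]) cube([94, 1344, 20]);
translate([1548, 475, 432]) cube([94, 1344, 20]);
translate([1663, 475, 432]) cube([94, 1344, 20]);
translate([1778, 475, 432]) cube([94, 1344, 20]);
translate([1893, 475, 432]) cube([94, 1344, 20]);
translate([2008, 475, 432]) cube([94, 1344, 20]);


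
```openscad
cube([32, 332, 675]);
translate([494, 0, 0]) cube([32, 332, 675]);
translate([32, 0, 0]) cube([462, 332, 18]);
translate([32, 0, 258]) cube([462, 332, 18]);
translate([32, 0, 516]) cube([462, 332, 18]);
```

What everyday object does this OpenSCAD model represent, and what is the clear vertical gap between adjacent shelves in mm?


A bookshelf. The clear shelf gap is 240 mm.

Two tall side panels with 3 horizontal boards between them — a bookshelf. The first two shelf undersides are at z = 0 and z = 258; with shelf thickness 18, the clear gap is 258 − 0 − 18 = 240 mm.


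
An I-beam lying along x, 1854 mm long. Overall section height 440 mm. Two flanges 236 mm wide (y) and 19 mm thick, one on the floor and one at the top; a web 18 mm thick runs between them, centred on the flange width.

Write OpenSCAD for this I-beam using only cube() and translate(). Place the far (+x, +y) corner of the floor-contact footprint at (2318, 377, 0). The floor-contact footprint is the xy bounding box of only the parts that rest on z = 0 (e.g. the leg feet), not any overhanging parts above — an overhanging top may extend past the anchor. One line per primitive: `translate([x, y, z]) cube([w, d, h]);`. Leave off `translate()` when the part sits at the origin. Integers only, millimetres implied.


translate([464, 141, 0]) cube([1854, 236, 19]);
translate([464, 250, 19]) cube([1854, 18, 402]);
translate([464, 141, 421]) cube([1854, 236, 19]);


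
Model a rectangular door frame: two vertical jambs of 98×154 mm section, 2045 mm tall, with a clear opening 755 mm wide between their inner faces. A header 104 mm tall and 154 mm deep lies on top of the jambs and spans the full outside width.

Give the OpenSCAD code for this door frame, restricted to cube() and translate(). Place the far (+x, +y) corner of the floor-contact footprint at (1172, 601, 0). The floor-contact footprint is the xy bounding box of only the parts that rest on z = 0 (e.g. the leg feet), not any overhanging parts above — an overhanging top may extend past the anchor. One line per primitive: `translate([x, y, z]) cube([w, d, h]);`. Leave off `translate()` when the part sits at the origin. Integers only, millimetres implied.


translate([221, 447, 0]) cube([98, 154, 2045]);
translate([1074, 447, 0]) cube([98, 154, 2045]);
translate([221, 447, 2045]) cube([951, 154, 104]);


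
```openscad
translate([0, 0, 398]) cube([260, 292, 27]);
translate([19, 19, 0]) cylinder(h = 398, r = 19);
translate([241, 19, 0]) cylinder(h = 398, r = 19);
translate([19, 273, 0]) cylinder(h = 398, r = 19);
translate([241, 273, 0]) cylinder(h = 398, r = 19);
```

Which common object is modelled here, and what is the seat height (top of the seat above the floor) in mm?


A stool. The seat height is 425 mm.

A 260×292×27 slab at z = 398 on four corner cylinders — a stool. The seat top is 398 + 27 = 425 mm.


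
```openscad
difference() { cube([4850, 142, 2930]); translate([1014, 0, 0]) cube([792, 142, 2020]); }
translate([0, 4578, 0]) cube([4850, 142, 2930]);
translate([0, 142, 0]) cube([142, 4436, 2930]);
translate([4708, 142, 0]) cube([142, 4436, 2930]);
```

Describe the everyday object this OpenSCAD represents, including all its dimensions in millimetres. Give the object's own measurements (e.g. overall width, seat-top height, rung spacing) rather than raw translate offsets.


A single room: four walls, each 2930 mm tall and 142 mm thick, enclosing an outside footprint 4850×4720 mm (x × y), no floor or roof. The front and back walls (−y and +y sides) run the full x-width; the side walls fit between their inner faces. A door opening 792 mm wide and 2020 mm tall is cut through the front wall from the floor up, its −x edge 1014 mm from the wall's −x end.


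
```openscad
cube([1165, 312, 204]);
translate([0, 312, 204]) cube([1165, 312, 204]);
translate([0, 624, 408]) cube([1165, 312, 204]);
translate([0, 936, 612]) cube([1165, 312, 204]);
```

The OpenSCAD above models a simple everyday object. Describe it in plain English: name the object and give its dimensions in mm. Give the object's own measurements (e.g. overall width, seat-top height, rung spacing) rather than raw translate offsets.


A straight staircase of 4 solid steps. Each step is 1165 mm wide (x), 312 mm deep (y, the going) and 204 mm tall (the rise). The first step rests on the floor; each subsequent step sits one going further in +y and one rise higher in +z, directly behind and above the previous step with no overlap.


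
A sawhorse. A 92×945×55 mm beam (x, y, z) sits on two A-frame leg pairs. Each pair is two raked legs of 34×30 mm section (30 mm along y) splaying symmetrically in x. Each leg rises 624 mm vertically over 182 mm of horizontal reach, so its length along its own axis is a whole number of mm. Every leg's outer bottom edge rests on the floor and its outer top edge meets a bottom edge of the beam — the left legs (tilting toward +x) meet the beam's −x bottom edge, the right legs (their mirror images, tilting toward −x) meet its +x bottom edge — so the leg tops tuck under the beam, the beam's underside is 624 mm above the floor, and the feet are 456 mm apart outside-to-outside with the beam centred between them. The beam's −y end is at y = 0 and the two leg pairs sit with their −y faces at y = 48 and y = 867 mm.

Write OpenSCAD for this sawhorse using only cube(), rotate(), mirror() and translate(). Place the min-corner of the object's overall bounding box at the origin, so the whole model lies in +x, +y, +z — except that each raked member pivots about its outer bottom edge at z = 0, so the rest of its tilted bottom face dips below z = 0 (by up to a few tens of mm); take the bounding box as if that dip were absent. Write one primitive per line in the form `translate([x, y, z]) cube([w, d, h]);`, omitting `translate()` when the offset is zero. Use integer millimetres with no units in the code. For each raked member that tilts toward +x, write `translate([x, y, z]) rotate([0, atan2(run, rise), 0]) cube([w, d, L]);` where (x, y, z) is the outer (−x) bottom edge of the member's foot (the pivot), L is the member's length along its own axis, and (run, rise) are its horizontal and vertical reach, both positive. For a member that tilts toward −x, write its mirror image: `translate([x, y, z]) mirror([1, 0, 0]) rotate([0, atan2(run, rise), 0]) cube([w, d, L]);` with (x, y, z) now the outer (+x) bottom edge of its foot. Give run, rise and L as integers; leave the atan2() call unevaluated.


// leg length = √(182² + 624²) = 650
// right-leg outer foot x = 2·182 + 92 = 456
// beam min-corner = (182, 0, 624)
translate([182, 0, 624]) cube([92, 945, 55]);
translate([0, 48, 0]) rotate([0, atan2(182, 624), 0]) cube([34, 30, 650]);
translate([456, 48, 0]) mirror([1, 0, 0]) rotate([0, atan2(182, 624), 0]) cube([34, 30, 650]);
translate([0, 867, 0]) rotate([0, atan2(182, 624), 0]) cube([34, 30, 650]);
translate([456, 867, 0]) mirror([1, 0, 0]) rotate([0, atan2(182, 624), 0]) cube([34, 30, 650]);


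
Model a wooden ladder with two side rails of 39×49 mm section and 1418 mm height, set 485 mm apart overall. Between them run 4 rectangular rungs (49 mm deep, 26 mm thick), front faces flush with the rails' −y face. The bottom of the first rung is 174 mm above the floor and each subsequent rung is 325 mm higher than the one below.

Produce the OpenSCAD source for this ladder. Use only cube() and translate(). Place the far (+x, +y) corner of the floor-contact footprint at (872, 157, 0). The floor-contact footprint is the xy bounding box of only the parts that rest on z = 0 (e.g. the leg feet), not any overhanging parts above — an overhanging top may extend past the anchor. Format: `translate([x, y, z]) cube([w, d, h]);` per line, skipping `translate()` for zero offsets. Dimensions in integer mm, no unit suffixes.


translate([387, 108, 0]) cube([39, 49, 1418]);
translate([833, 108, 0]) cube([39, 49, 1418]);
translate([426, 108, 174]) cube([407, 49, 26]);
translate([426, 108, 499]) cube([407, 49, 26]);
translate([426, 108, 824]) cube([407, 49, 26]);
translate([426, 108, 1149]) cube([407, 49, 26]);


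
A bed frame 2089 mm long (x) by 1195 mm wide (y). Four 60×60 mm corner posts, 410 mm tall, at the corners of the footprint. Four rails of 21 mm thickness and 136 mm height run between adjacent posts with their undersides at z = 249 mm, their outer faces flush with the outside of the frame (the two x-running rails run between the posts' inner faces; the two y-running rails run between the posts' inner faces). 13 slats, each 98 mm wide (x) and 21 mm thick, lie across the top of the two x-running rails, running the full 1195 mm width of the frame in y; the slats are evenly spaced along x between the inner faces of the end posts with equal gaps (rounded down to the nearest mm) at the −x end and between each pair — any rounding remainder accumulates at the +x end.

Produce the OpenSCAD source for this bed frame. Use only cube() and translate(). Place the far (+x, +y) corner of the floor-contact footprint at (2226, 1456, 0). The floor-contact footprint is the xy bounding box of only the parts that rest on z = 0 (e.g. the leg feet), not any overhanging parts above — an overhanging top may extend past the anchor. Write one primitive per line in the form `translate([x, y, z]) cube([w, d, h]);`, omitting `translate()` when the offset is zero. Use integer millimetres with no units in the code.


translate([137, 261, 0]) cube([60, 60, 410]);
translate([137, 1396, 0]) cube([60, 60, 410]);
translate([2166, 261, 0]) cube([60, 60, 410]);
translate([2166, 1396, 0]) cube([60, 60, 410]);
translate([197, 261, 249]) cube([1969, 21, 136]);
translate([197, 1435, 249]) cube([1969, 21, 136]);
translate([137, 321, 249]) cube([21, 1075, 136]);
translate([2205, 321, 249]) cube([21, 1075, 136]);
translate([246, 261, 385]) cube([98, 1195, 21]);
translate([393, 261, 385]) cube([98, 1195, 21]);
translate([540, 261, 385]) cube([98, 1195, 21]);
translate([687, 261, 385]) cube([98, 1195, 21]);
translate([834, 261, 385]) cube([98, 1195, 21]);
translate([981, 261, 385]) cube([98, 1195, 21]);
translate([1128, 261, 385]) cube([98, 1195, 21]);
translate([1275, 261, 385]) cube([98, 1195, 21]);
translate([1422, 261, 385]) cube([98, 1195, 21]);
translate([1569, 261, 385]) cube([98, 1195, 21]);
translate([1716, 261, 385]) cube([98, 1195, 21]);
translate([1863, 261, 385]) cube([98, 1195, 21]);
translate([2010, 261, 385]) cube([98, 1195, 21]);


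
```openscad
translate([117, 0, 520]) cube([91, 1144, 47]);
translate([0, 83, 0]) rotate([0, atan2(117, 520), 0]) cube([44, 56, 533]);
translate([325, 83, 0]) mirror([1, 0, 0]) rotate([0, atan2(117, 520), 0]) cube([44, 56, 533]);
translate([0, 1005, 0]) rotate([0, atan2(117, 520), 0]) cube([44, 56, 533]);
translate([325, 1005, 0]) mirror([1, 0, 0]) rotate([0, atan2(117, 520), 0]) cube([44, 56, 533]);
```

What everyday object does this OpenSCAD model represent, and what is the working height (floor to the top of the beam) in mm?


A sawhorse. The overall height is 567 mm.

A beam across two mirrored pairs of raked legs — a sawhorse. The beam's underside is at z = 520 (matching the legs' vertical rise in atan2(117, 520)) and the beam is 47 mm tall, so its top is at 520 + 47 = 567 mm. The raked legs top out at the beam's underside, so that is the highest point.


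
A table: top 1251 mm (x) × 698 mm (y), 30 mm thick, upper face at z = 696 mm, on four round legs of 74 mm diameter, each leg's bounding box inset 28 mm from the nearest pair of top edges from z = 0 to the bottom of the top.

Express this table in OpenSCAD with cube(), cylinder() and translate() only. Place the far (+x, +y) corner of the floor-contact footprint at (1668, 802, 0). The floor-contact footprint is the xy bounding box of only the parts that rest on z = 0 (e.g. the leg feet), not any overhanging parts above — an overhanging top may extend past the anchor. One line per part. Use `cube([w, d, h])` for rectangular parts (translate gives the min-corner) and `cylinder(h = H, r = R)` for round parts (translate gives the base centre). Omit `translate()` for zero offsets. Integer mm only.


// leg_h = 696 - 30 = 666
translate([445, 132, 666]) cube([1251, 698, 30]);
translate([510, 197, 0]) cylinder(h = 666, r = 37);
translate([1631, 197, 0]) cylinder(h = 666, r = 37);
translate([510, 765, 0]) cylinder(h = 666, r = 37);
translate([1631, 765, 0]) cylinder(h = 666, r = 37);


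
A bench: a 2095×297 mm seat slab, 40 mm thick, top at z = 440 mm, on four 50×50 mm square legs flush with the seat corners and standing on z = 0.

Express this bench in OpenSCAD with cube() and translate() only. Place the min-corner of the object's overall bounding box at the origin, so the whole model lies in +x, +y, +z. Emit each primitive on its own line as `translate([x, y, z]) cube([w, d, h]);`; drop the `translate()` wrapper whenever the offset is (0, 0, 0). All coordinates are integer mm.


translate([0, 0, 400]) cube([2095, 297, 40]);
cube([50, 50, 400]);
translate([0, 247, 0]) cube([50, 50, 400]);
translate([2045, 0, 0]) cube([50, 50, 400]);
translate([2045, 247, 0]) cube([50, 50, 400]);


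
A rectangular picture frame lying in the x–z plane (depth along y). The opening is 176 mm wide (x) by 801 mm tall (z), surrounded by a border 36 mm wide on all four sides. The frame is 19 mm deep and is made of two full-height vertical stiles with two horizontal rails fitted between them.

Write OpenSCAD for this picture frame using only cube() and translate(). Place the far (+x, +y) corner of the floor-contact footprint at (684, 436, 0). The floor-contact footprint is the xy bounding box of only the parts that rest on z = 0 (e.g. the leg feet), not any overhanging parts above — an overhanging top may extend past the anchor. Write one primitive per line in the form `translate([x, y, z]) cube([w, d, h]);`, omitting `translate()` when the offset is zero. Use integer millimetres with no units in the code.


translate([436, 417, 0]) cube([36, 19, 873]);
translate([648, 417, 0]) cube([36, 19, 873]);
translate([472, 417, 0]) cube([176, 19, 36]);
translate([472, 417, 837]) cube([176, 19, 36]);


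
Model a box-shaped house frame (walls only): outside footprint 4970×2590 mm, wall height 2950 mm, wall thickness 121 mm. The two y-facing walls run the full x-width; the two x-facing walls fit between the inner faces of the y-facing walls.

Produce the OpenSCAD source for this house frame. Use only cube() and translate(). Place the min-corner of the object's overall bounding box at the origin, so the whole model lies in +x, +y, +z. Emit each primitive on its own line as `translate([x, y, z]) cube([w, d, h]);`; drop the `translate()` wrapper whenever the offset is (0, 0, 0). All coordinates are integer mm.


cube([4970, 121, 2950]);
translate([0, 2469, 0]) cube([4970, 121, 2950]);
translate([0, 121, 0]) cube([121, 2348, 2950]);
translate([4849, 121, 0]) cube([121, 2348, 2950]);


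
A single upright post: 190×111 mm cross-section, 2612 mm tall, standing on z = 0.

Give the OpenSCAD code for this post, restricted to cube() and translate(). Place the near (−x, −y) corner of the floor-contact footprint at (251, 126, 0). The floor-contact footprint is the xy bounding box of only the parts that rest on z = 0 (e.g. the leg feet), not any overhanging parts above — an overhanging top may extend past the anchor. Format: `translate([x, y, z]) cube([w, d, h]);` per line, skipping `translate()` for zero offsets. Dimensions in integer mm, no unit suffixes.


translate([251, 126, 0]) cube([190, 111, 2612]);


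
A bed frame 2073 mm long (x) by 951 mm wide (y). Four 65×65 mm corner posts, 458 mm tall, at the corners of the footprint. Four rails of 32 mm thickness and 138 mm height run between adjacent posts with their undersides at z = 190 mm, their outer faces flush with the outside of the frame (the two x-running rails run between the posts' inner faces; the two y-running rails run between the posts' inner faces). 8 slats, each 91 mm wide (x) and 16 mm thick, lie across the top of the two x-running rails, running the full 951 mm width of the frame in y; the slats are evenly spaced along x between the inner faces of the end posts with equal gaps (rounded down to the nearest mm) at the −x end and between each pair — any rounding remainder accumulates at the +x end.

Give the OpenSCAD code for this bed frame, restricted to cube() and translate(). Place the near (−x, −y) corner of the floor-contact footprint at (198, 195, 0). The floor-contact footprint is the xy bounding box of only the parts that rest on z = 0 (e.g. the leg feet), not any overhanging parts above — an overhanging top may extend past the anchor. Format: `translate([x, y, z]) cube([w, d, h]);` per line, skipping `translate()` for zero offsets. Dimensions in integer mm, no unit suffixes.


translate([198, 195, 0]) cube([65, 65, 458]);
translate([198, 1081, 0]) cube([65, 65, 458]);
translate([2206, 195, 0]) cube([65, 65, 458]);
translate([2206, 1081, 0]) cube([65, 65, 458]);
translate([263, 195, 190]) cube([1943, 32, 138]);
translate([263, 1114, 190]) cube([1943, 32, 138]);
translate([198, 260, 190]) cube([32, 821, 138]);
translate([2239, 260, 190]) cube([32, 821, 138]);
translate([398, 195, 328]) cube([91, 951, 16]);
translate([624, 195, 328]) cube([91, 951, 16]);
translate([850, 195, 328]) cube([91, 951, 16]);
translate([1076, 195, 328]) cube([91, 951, 16]);
translate([1302, 195, 328]) cube([91, 951, 16]);
translate([1528, 195, 328]) cube([91, 951, 16]);
translate([1754, 195, 328]) cube([91, 951, 16]);
translate([1980, 195, 328]) cube([91, 951, 16]);


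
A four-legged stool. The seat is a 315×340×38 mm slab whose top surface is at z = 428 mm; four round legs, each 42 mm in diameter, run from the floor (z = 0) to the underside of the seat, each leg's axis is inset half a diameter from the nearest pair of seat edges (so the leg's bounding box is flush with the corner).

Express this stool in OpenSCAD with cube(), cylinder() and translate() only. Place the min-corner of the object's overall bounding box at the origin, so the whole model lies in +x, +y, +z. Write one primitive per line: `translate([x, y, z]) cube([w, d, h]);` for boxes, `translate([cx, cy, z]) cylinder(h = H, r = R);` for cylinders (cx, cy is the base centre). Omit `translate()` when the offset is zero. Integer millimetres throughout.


translate([0, 0, 390]) cube([315, 340, 38]);
translate([21, 21, 0]) cylinder(h = 390, r = 21);
translate([294, 21, 0]) cylinder(h = 390, r = 21);
translate([21, 319, 0]) cylinder(h = 390, r = 21);
translate([294, 319, 0]) cylinder(h = 390, r = 21);


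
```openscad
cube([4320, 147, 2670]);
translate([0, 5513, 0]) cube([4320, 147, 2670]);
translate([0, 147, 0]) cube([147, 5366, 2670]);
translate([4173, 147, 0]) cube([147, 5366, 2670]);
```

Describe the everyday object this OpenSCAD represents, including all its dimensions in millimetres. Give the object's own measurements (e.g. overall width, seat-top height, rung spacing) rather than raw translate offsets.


The wall frame of a small rectangular building: four walls, each 2670 mm tall and 147 mm thick, enclosing a footprint 4320 mm (x) by 5660 mm (y) outside-to-outside, with no floor or roof. The front and back walls (the −y and +y sides) span the full width; the two side walls fit between them.


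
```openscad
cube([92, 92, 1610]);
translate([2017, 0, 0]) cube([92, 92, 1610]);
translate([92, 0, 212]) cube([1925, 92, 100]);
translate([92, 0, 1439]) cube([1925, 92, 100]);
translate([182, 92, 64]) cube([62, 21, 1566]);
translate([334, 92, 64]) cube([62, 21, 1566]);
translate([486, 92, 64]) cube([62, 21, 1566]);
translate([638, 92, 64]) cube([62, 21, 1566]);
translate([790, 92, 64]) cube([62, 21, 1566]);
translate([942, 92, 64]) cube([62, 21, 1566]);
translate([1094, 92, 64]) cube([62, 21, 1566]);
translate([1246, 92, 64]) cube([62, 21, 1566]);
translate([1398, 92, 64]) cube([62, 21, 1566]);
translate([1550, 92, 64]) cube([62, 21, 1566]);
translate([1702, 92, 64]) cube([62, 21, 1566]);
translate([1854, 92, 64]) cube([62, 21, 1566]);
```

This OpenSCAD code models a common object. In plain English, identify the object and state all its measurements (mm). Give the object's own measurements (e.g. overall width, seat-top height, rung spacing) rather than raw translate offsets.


A fence section. Two 92×92 mm posts, 1610 mm tall, stand on the floor with a clear span of 1925 mm between their inner faces. Two horizontal rails of 92×100 mm section span the gap between the posts with their undersides at z = 212 mm and z = 1439 mm, flush with the posts' −y face. 12 pickets, each 62 mm wide, 21 mm thick and 1566 mm tall, are fixed to the +y face of the rails with their bottoms at z = 64 mm, spaced across the span with a 90 mm gap after the −x post and between neighbouring pickets, with 101 mm left before the +x post.


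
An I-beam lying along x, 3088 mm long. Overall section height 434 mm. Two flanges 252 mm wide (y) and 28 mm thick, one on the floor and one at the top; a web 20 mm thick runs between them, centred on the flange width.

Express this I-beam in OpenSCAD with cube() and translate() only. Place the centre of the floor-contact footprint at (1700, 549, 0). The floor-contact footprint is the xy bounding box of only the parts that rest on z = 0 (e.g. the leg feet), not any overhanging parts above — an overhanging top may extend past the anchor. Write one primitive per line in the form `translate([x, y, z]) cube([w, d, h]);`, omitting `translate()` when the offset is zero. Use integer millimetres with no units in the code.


translate([156, 423, 0]) cube([3088, 252, 28]);
translate([156, 539, 28]) cube([3088, 20, 378]);
translate([156, 423, 406]) cube([3088, 252, 28]);


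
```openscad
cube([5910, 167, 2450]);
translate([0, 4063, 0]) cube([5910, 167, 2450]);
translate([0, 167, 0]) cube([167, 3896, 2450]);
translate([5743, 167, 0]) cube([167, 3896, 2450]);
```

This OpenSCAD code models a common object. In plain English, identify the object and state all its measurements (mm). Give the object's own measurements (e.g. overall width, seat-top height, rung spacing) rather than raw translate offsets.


The wall frame of a small rectangular building: four walls, each 2450 mm tall and 167 mm thick, enclosing a footprint 5910 mm (x) by 4230 mm (y) outside-to-outside, with no floor or roof. The front and back walls (the −y and +y sides) span the full width; the two side walls fit between them.


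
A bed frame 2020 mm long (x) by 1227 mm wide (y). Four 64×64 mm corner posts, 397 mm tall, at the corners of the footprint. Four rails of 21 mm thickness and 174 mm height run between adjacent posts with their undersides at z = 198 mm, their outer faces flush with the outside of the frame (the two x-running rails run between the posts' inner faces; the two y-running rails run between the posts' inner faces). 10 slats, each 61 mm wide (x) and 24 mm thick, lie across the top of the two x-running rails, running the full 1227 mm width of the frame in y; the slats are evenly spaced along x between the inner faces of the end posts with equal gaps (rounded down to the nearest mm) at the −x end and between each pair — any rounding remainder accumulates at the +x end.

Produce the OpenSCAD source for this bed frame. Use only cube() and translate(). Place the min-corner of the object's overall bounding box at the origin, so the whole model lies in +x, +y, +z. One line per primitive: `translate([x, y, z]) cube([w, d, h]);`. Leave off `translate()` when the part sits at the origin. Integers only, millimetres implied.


cube([64, 64, 397]);
translate([0, 1163, 0]) cube([64, 64, 397]);
translate([1956, 0, 0]) cube([64, 64, 397]);
translate([1956, 1163, 0]) cube([64, 64, 397]);
translate([64, 0, 198]) cube([1892, 21, 174]);
translate([64, 1206, 198]) cube([1892, 21, 174]);
translate([0, 64, 198]) cube([21, 1099, 174]);
translate([1999, 64, 198]) cube([21, 1099, 174]);
translate([180, 0, 372]) cube([61, 1227, 24]);
translate([357, 0, 372]) cube([61, 1227, 24]);
translate([534, 0, 372]) cube([61, 1227, 24]);
translate([711, 0, 372]) cube([61, 1227, 24]);
translate([888, 0, 372]) cube([61, 1227, 24]);
translate([1065, 0, 372]) cube([61, 1227, 24]);
translate([1242, 0, 372]) cube([61, 1227, 24]);
translate([1419, 0, 372]) cube([61, 1227, 24]);
translate([1596, 0, 372]) cube([61, 1227, 24]);
translate([1773, 0, 372]) cube([61, 1227, 24]);


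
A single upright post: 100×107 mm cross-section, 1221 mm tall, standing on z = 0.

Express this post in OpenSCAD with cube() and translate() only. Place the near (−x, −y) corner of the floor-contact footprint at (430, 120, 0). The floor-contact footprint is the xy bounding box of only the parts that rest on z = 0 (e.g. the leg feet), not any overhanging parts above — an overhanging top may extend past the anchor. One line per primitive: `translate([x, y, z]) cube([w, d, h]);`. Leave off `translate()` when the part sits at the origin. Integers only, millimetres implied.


translate([430, 120, 0]) cube([100, 107, 1221]);


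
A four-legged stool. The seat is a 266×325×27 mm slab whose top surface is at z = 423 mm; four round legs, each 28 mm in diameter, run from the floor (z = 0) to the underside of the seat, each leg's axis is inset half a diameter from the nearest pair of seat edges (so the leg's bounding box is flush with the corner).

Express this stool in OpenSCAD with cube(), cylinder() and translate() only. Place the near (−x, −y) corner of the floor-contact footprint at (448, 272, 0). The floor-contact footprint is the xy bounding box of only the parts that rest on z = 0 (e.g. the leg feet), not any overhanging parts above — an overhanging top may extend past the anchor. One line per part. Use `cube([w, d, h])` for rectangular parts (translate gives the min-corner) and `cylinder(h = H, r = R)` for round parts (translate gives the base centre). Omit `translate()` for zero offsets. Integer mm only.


// leg_h = 423 - 27 = 396
translate([448, 272, 396]) cube([266, 325, 27]);
translate([462, 286, 0]) cylinder(h = 396, r = 14);
translate([700, 286, 0]) cylinder(h = 396, r = 14);
translate([462, 583, 0]) cylinder(h = 396, r = 14);
translate([700, 583, 0]) cylinder(h = 396, r = 14);


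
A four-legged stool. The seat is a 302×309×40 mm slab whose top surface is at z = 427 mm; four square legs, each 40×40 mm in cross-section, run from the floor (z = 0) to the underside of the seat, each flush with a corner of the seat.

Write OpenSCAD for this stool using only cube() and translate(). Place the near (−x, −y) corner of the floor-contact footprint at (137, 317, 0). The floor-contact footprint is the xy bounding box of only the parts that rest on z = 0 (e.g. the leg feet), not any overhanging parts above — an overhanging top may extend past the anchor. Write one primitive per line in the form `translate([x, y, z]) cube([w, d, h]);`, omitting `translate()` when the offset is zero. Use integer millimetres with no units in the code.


translate([137, 317, 387]) cube([302, 309, 40]);
translate([137, 317, 0]) cube([40, 40, 387]);
translate([399, 317, 0]) cube([40, 40, 387]);
translate([137, 586, 0]) cube([40, 40, 387]);
translate([399, 586, 0]) cube([40, 40, 387]);


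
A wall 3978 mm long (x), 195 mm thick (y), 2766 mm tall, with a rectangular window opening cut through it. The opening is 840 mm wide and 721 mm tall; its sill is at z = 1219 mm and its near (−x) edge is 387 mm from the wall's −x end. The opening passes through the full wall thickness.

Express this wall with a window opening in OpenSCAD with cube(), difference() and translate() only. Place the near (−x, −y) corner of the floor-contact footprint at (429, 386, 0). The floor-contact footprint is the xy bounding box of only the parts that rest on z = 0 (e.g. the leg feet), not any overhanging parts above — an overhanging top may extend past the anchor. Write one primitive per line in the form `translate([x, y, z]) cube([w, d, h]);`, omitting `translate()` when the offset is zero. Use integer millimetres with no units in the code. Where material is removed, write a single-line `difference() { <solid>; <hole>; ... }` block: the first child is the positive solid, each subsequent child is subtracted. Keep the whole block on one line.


difference() { translate([429, 386, 0]) cube([3978, 195, 2766]); translate([816, 386, 1219]) cube([840, 195, 721]); }


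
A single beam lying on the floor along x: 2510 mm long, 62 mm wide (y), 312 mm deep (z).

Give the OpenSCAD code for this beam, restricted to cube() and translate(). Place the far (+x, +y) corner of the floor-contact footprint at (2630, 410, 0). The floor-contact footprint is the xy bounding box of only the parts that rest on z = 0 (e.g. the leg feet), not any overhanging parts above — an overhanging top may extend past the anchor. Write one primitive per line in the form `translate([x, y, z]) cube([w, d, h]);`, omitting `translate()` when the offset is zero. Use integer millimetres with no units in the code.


translate([120, 348, 0]) cube([2510, 62, 312]);


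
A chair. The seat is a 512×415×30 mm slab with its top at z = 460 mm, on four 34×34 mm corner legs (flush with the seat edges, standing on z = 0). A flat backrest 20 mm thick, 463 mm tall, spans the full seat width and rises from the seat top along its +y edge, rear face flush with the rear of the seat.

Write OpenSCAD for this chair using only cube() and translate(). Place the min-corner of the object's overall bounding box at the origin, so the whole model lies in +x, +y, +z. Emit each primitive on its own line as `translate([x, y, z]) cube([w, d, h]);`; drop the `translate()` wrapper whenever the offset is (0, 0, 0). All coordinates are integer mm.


translate([0, 0, 430]) cube([512, 415, 30]);
cube([34, 34, 430]);
translate([478, 0, 0]) cube([34, 34, 430]);
translate([0, 381, 0]) cube([34, 34, 430]);
translate([478, 381, 0]) cube([34, 34, 430]);
translate([0, 395, 460]) cube([512, 20, 463]);


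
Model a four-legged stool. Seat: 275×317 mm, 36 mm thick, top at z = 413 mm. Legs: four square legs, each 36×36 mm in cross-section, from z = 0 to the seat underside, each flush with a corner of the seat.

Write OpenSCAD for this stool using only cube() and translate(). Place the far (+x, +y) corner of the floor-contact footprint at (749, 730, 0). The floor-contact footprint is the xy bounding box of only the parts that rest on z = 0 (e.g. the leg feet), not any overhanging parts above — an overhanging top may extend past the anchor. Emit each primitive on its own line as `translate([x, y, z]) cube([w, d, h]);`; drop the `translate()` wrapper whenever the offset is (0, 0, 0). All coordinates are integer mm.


// leg_h = 413 - 36 = 377
translate([474, 413, 377]) cube([275, 317, 36]);
translate([474, 413, 0]) cube([36, 36, 377]);
translate([713, 413, 0]) cube([36, 36, 377]);
translate([474, 694, 0]) cube([36, 36, 377]);
translate([713, 694, 0]) cube([36, 36, 377]);


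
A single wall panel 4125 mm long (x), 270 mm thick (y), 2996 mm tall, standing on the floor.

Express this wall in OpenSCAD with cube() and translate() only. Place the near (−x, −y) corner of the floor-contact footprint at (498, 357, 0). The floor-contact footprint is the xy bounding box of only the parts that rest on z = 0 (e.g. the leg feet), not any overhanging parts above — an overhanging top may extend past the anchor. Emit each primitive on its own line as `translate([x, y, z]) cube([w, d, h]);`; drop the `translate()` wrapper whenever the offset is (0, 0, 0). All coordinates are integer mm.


translate([498, 357, 0]) cube([4125, 270, 2996]);


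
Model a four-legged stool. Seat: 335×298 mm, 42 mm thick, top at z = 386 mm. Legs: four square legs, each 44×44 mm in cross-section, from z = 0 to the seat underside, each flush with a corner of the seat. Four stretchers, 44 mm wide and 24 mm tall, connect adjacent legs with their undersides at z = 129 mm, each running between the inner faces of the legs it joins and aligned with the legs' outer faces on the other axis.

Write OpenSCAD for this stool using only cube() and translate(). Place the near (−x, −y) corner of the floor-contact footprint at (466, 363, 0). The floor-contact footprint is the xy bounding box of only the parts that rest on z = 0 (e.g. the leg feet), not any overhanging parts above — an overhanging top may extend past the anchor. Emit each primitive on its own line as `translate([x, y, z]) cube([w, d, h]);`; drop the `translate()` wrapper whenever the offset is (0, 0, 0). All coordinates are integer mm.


translate([466, 363, 344]) cube([335, 298, 42]);
translate([466, 363, 0]) cube([44, 44, 344]);
translate([757, 363, 0]) cube([44, 44, 344]);
translate([466, 617, 0]) cube([44, 44, 344]);
translate([757, 617, 0]) cube([44, 44, 344]);
translate([510, 363, 129]) cube([247, 44, 24]);
translate([510, 617, 129]) cube([247, 44, 24]);
translate([466, 407, 129]) cube([44, 210, 24]);
translate([757, 407, 129]) cube([44, 210, 24]);
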